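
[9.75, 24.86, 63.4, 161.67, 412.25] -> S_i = 9.75*2.55^i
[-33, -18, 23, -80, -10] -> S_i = Random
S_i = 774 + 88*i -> [774, 862, 950, 1038, 1126]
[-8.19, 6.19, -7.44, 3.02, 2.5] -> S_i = Random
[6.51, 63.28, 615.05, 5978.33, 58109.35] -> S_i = 6.51*9.72^i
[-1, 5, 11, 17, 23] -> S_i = -1 + 6*i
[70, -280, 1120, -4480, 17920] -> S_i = 70*-4^i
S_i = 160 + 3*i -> [160, 163, 166, 169, 172]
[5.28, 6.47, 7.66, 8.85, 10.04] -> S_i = 5.28 + 1.19*i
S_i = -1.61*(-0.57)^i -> [-1.61, 0.92, -0.52, 0.3, -0.17]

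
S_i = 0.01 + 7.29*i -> [0.01, 7.3, 14.59, 21.88, 29.17]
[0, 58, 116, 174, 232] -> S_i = 0 + 58*i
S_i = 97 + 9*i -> [97, 106, 115, 124, 133]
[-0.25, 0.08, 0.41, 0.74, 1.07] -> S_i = -0.25 + 0.33*i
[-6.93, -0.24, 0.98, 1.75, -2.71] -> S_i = Random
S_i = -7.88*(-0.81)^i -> [-7.88, 6.38, -5.17, 4.19, -3.39]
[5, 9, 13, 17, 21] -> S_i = 5 + 4*i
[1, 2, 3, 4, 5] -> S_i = 1 + 1*i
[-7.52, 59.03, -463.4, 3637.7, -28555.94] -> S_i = -7.52*(-7.85)^i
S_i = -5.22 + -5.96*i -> [-5.22, -11.18, -17.14, -23.1, -29.06]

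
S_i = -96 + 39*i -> [-96, -57, -18, 21, 60]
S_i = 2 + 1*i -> [2, 3, 4, 5, 6]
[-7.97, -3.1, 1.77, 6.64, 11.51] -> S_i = -7.97 + 4.87*i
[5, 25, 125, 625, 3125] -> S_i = 5*5^i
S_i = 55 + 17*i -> [55, 72, 89, 106, 123]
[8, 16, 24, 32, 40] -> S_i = 8 + 8*i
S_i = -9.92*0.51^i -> [-9.92, -5.06, -2.58, -1.32, -0.67]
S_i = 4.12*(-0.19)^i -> [4.12, -0.78, 0.15, -0.03, 0.01]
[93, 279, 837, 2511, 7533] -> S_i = 93*3^i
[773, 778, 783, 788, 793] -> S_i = 773 + 5*i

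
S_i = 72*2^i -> [72, 144, 288, 576, 1152]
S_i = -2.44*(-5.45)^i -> [-2.44, 13.3, -72.47, 394.98, -2152.66]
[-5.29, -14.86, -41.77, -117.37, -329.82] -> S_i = -5.29*2.81^i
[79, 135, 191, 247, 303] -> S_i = 79 + 56*i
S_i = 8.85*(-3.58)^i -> [8.85, -31.68, 113.43, -406.06, 1453.7]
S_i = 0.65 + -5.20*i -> [0.65, -4.55, -9.75, -14.95, -20.15]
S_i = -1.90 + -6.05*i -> [-1.9, -7.95, -14.0, -20.05, -26.1]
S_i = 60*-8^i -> [60, -480, 3840, -30720, 245760]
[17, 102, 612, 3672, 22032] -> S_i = 17*6^i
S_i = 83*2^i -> [83, 166, 332, 664, 1328]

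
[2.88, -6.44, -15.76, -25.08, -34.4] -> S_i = 2.88 + -9.32*i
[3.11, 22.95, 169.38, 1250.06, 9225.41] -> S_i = 3.11*7.38^i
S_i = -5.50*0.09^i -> [-5.5, -0.5, -0.04, -0.0, -0.0]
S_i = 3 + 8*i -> [3, 11, 19, 27, 35]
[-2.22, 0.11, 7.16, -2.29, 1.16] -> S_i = Random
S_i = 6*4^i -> [6, 24, 96, 384, 1536]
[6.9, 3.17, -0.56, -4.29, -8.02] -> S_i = 6.90 + -3.73*i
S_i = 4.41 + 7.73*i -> [4.41, 12.14, 19.87, 27.6, 35.33]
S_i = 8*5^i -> [8, 40, 200, 1000, 5000]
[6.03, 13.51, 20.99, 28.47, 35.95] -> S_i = 6.03 + 7.48*i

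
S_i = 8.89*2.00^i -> [8.89, 17.78, 35.56, 71.12, 142.24]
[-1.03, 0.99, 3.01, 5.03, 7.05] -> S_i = -1.03 + 2.02*i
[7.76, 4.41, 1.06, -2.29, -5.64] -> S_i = 7.76 + -3.35*i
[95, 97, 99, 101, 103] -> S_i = 95 + 2*i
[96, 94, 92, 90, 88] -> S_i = 96 + -2*i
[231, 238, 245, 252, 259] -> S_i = 231 + 7*i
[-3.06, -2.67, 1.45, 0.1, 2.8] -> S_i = Random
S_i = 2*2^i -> [2, 4, 8, 16, 32]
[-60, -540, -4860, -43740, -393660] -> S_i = -60*9^i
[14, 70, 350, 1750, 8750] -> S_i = 14*5^i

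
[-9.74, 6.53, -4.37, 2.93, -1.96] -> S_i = -9.74*(-0.67)^i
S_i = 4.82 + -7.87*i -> [4.82, -3.05, -10.92, -18.79, -26.66]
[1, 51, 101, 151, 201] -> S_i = 1 + 50*i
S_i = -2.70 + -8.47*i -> [-2.7, -11.17, -19.64, -28.11, -36.58]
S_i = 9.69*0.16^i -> [9.69, 1.55, 0.25, 0.04, 0.01]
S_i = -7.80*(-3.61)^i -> [-7.8, 28.16, -101.65, 366.96, -1324.72]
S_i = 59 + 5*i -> [59, 64, 69, 74, 79]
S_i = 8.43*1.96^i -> [8.43, 16.52, 32.38, 63.47, 124.41]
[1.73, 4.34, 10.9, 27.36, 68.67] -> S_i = 1.73*2.51^i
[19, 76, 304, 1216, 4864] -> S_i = 19*4^i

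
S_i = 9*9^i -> [9, 81, 729, 6561, 59049]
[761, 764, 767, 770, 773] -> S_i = 761 + 3*i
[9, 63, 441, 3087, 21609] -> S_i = 9*7^i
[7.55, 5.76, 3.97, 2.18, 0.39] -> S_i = 7.55 + -1.79*i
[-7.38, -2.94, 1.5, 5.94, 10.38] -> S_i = -7.38 + 4.44*i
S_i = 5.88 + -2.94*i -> [5.88, 2.94, 0.0, -2.94, -5.88]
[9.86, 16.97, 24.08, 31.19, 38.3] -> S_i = 9.86 + 7.11*i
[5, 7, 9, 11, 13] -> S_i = 5 + 2*i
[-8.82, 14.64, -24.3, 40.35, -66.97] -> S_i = -8.82*(-1.66)^i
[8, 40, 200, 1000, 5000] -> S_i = 8*5^i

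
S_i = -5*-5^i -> [-5, 25, -125, 625, -3125]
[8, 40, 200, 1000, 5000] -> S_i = 8*5^i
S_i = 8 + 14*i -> [8, 22, 36, 50, 64]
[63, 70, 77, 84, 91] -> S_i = 63 + 7*i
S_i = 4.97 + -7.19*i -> [4.97, -2.22, -9.41, -16.6, -23.79]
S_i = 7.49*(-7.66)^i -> [7.49, -57.37, 439.48, -3366.42, 25786.77]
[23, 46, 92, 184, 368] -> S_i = 23*2^i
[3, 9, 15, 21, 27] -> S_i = 3 + 6*i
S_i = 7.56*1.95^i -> [7.56, 14.74, 28.75, 56.06, 109.31]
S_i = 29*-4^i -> [29, -116, 464, -1856, 7424]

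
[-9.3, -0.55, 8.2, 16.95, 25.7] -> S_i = -9.30 + 8.75*i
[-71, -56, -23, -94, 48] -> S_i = Random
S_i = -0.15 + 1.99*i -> [-0.15, 1.84, 3.83, 5.82, 7.81]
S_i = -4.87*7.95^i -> [-4.87, -38.72, -307.8, -2446.98, -19453.49]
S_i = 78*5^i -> [78, 390, 1950, 9750, 48750]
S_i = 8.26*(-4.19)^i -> [8.26, -34.61, 145.01, -607.61, 2545.87]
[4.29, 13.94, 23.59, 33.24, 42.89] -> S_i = 4.29 + 9.65*i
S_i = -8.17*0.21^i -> [-8.17, -1.72, -0.36, -0.08, -0.02]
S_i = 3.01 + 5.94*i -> [3.01, 8.95, 14.89, 20.83, 26.77]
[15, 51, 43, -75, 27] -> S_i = Random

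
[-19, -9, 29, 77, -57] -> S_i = Random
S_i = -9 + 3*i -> [-9, -6, -3, 0, 3]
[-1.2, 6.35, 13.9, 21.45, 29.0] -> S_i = -1.20 + 7.55*i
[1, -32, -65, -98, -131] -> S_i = 1 + -33*i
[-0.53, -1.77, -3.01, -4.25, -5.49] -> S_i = -0.53 + -1.24*i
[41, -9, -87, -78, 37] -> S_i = Random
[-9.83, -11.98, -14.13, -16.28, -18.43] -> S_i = -9.83 + -2.15*i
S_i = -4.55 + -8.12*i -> [-4.55, -12.67, -20.79, -28.91, -37.03]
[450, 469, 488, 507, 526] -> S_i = 450 + 19*i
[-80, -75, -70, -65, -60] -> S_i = -80 + 5*i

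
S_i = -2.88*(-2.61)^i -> [-2.88, 7.52, -19.62, 51.21, -133.65]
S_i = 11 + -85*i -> [11, -74, -159, -244, -329]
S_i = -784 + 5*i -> [-784, -779, -774, -769, -764]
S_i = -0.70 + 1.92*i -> [-0.7, 1.22, 3.14, 5.06, 6.98]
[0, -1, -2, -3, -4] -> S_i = 0 + -1*i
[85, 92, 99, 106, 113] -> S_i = 85 + 7*i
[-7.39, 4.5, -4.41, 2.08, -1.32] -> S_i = Random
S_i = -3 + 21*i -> [-3, 18, 39, 60, 81]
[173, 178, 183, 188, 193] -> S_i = 173 + 5*i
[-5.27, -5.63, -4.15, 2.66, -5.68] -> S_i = Random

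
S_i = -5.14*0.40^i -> [-5.14, -2.06, -0.82, -0.33, -0.13]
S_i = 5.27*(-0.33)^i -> [5.27, -1.74, 0.57, -0.19, 0.06]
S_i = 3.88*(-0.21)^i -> [3.88, -0.81, 0.17, -0.04, 0.01]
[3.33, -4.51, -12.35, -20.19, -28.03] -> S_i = 3.33 + -7.84*i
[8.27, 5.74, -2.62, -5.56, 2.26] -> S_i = Random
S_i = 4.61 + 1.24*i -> [4.61, 5.85, 7.09, 8.33, 9.57]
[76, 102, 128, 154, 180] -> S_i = 76 + 26*i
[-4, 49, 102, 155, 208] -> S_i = -4 + 53*i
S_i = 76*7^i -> [76, 532, 3724, 26068, 182476]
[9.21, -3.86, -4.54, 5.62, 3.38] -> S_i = Random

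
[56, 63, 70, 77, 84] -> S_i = 56 + 7*i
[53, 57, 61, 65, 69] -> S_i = 53 + 4*i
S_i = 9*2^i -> [9, 18, 36, 72, 144]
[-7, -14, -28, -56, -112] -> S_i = -7*2^i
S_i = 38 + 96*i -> [38, 134, 230, 326, 422]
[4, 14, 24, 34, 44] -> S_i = 4 + 10*i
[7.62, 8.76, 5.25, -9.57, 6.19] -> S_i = Random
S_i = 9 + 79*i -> [9, 88, 167, 246, 325]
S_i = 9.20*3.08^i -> [9.2, 28.34, 87.27, 268.81, 827.92]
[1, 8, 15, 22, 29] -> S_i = 1 + 7*i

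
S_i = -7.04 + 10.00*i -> [-7.04, 2.96, 12.96, 22.96, 32.96]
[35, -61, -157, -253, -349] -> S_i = 35 + -96*i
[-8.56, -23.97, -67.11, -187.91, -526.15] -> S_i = -8.56*2.80^i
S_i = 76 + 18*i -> [76, 94, 112, 130, 148]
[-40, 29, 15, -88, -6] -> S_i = Random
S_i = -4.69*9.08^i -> [-4.69, -42.59, -386.67, -3511.0, -31879.85]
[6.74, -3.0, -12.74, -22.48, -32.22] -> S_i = 6.74 + -9.74*i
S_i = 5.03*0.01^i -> [5.03, 0.05, 0.0, 0.0, 0.0]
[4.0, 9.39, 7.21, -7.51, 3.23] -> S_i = Random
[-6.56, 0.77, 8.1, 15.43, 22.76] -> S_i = -6.56 + 7.33*i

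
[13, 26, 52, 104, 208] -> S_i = 13*2^i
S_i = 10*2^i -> [10, 20, 40, 80, 160]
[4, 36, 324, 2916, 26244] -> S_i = 4*9^i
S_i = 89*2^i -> [89, 178, 356, 712, 1424]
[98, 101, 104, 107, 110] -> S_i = 98 + 3*i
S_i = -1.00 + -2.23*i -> [-1.0, -3.23, -5.46, -7.69, -9.92]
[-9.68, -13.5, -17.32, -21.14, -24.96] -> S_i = -9.68 + -3.82*i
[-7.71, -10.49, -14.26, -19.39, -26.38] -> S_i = -7.71*1.36^i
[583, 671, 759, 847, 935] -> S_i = 583 + 88*i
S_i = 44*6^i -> [44, 264, 1584, 9504, 57024]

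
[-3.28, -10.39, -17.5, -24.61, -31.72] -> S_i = -3.28 + -7.11*i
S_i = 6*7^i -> [6, 42, 294, 2058, 14406]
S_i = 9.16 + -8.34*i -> [9.16, 0.82, -7.52, -15.86, -24.2]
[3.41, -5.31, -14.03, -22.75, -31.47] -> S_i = 3.41 + -8.72*i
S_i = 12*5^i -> [12, 60, 300, 1500, 7500]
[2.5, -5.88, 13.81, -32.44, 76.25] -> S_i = 2.50*(-2.35)^i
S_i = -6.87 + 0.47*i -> [-6.87, -6.4, -5.93, -5.46, -4.99]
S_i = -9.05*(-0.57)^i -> [-9.05, 5.16, -2.94, 1.68, -0.96]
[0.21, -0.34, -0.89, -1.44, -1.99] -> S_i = 0.21 + -0.55*i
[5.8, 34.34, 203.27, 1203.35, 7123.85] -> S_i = 5.80*5.92^i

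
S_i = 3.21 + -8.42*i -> [3.21, -5.21, -13.63, -22.05, -30.47]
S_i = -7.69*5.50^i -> [-7.69, -42.3, -232.62, -1279.42, -7036.83]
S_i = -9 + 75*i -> [-9, 66, 141, 216, 291]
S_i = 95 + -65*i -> [95, 30, -35, -100, -165]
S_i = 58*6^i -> [58, 348, 2088, 12528, 75168]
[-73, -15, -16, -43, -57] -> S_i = Random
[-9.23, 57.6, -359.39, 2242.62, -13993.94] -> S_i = -9.23*(-6.24)^i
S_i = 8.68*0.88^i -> [8.68, 7.64, 6.72, 5.92, 5.21]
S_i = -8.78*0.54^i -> [-8.78, -4.74, -2.56, -1.38, -0.75]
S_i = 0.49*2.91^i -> [0.49, 1.43, 4.15, 12.07, 35.14]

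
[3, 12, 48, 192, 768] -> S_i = 3*4^i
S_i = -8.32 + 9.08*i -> [-8.32, 0.76, 9.84, 18.92, 28.0]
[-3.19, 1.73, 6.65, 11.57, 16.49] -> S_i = -3.19 + 4.92*i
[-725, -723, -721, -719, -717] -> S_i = -725 + 2*i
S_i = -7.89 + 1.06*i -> [-7.89, -6.83, -5.77, -4.71, -3.65]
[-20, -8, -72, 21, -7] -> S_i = Random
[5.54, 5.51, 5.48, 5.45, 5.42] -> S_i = 5.54 + -0.03*i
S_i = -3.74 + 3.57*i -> [-3.74, -0.17, 3.4, 6.97, 10.54]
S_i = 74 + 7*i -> [74, 81, 88, 95, 102]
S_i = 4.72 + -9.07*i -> [4.72, -4.35, -13.42, -22.49, -31.56]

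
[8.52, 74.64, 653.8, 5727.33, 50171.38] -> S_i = 8.52*8.76^i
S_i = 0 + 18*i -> [0, 18, 36, 54, 72]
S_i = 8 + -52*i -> [8, -44, -96, -148, -200]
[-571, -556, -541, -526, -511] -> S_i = -571 + 15*i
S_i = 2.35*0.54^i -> [2.35, 1.27, 0.69, 0.37, 0.2]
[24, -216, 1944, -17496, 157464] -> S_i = 24*-9^i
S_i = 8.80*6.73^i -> [8.8, 59.22, 398.58, 2682.43, 18052.73]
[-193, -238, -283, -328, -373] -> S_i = -193 + -45*i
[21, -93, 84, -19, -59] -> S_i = Random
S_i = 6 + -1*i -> [6, 5, 4, 3, 2]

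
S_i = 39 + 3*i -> [39, 42, 45, 48, 51]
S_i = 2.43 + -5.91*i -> [2.43, -3.48, -9.39, -15.3, -21.21]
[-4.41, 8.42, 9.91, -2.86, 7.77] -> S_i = Random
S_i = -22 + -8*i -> [-22, -30, -38, -46, -54]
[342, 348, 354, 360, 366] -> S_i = 342 + 6*i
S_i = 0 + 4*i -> [0, 4, 8, 12, 16]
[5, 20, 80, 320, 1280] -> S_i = 5*4^i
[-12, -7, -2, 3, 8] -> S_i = -12 + 5*i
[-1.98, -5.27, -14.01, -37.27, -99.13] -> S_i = -1.98*2.66^i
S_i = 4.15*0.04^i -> [4.15, 0.17, 0.01, 0.0, 0.0]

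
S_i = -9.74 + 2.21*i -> [-9.74, -7.53, -5.32, -3.11, -0.9]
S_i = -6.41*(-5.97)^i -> [-6.41, 38.27, -228.46, 1363.9, -8142.45]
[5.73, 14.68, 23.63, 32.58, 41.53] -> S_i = 5.73 + 8.95*i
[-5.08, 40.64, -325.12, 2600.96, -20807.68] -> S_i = -5.08*(-8.00)^i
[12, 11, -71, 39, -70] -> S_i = Random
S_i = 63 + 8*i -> [63, 71, 79, 87, 95]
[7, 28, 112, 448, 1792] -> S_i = 7*4^i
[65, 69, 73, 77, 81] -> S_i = 65 + 4*i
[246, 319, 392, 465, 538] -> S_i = 246 + 73*i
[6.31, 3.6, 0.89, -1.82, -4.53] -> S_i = 6.31 + -2.71*i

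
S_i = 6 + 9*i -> [6, 15, 24, 33, 42]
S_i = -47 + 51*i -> [-47, 4, 55, 106, 157]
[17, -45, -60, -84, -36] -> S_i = Random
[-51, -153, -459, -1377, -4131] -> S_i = -51*3^i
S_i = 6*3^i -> [6, 18, 54, 162, 486]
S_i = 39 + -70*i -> [39, -31, -101, -171, -241]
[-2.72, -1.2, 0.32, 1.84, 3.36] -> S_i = -2.72 + 1.52*i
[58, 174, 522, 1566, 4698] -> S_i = 58*3^i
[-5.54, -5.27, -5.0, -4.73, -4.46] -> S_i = -5.54 + 0.27*i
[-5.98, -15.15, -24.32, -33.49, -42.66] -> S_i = -5.98 + -9.17*i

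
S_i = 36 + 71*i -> [36, 107, 178, 249, 320]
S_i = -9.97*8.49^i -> [-9.97, -84.65, -718.64, -6101.24, -51799.54]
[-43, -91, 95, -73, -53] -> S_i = Random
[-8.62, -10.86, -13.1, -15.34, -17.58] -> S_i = -8.62 + -2.24*i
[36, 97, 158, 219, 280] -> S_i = 36 + 61*i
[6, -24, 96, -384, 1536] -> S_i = 6*-4^i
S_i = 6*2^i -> [6, 12, 24, 48, 96]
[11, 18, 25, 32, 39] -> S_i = 11 + 7*i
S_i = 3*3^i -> [3, 9, 27, 81, 243]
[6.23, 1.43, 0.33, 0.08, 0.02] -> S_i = 6.23*0.23^i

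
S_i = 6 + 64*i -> [6, 70, 134, 198, 262]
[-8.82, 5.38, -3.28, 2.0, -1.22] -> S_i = -8.82*(-0.61)^i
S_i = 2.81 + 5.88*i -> [2.81, 8.69, 14.57, 20.45, 26.33]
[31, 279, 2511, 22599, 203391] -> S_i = 31*9^i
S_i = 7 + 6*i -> [7, 13, 19, 25, 31]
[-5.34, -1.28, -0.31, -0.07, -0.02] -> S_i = -5.34*0.24^i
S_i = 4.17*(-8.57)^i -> [4.17, -35.74, 306.27, -2624.69, 22493.62]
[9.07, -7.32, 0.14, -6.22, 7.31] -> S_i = Random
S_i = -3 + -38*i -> [-3, -41, -79, -117, -155]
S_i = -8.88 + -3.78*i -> [-8.88, -12.66, -16.44, -20.22, -24.0]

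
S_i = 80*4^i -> [80, 320, 1280, 5120, 20480]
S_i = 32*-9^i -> [32, -288, 2592, -23328, 209952]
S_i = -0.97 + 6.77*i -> [-0.97, 5.8, 12.57, 19.34, 26.11]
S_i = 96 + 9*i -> [96, 105, 114, 123, 132]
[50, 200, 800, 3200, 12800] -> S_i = 50*4^i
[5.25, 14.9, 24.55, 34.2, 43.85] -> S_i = 5.25 + 9.65*i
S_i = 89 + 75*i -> [89, 164, 239, 314, 389]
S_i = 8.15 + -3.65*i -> [8.15, 4.5, 0.85, -2.8, -6.45]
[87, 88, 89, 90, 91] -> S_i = 87 + 1*i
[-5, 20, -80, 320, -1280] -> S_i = -5*-4^i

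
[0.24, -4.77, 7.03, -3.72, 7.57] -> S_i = Random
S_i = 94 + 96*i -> [94, 190, 286, 382, 478]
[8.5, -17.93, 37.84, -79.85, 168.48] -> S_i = 8.50*(-2.11)^i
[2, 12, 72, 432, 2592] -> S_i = 2*6^i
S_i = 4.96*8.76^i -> [4.96, 43.45, 380.62, 3334.22, 29207.75]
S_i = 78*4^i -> [78, 312, 1248, 4992, 19968]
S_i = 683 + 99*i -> [683, 782, 881, 980, 1079]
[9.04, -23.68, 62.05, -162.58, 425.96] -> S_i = 9.04*(-2.62)^i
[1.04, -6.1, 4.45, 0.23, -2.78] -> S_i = Random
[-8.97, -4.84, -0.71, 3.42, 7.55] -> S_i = -8.97 + 4.13*i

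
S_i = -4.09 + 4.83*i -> [-4.09, 0.74, 5.57, 10.4, 15.23]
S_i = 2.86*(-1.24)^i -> [2.86, -3.55, 4.4, -5.45, 6.76]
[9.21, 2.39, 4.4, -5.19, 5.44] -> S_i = Random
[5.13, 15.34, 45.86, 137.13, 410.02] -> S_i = 5.13*2.99^i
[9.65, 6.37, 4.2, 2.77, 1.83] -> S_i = 9.65*0.66^i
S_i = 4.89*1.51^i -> [4.89, 7.38, 11.15, 16.84, 25.42]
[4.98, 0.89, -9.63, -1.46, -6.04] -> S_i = Random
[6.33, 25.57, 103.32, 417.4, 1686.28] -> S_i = 6.33*4.04^i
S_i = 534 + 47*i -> [534, 581, 628, 675, 722]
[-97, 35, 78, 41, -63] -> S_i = Random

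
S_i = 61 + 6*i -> [61, 67, 73, 79, 85]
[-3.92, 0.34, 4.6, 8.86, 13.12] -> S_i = -3.92 + 4.26*i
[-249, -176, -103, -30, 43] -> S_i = -249 + 73*i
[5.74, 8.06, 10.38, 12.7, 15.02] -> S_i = 5.74 + 2.32*i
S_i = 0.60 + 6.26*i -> [0.6, 6.86, 13.12, 19.38, 25.64]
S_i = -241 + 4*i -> [-241, -237, -233, -229, -225]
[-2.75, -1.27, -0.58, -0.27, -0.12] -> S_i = -2.75*0.46^i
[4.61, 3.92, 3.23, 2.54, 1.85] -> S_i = 4.61 + -0.69*i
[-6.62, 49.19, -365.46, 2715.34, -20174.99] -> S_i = -6.62*(-7.43)^i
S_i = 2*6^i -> [2, 12, 72, 432, 2592]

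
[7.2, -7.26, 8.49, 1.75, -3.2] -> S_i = Random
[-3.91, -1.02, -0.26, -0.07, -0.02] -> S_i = -3.91*0.26^i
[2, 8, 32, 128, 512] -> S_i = 2*4^i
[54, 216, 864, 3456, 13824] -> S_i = 54*4^i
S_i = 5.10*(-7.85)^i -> [5.1, -40.03, 314.27, -2467.06, 19366.4]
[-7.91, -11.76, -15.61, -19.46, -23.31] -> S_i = -7.91 + -3.85*i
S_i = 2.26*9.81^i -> [2.26, 22.17, 217.49, 2133.61, 20930.73]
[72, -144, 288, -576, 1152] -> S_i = 72*-2^i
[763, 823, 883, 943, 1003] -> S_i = 763 + 60*i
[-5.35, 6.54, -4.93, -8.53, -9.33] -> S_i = Random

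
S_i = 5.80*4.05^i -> [5.8, 23.49, 95.13, 385.29, 1560.44]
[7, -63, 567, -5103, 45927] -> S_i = 7*-9^i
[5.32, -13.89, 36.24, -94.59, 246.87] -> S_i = 5.32*(-2.61)^i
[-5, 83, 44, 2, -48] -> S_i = Random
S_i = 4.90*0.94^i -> [4.9, 4.61, 4.33, 4.07, 3.83]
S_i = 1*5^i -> [1, 5, 25, 125, 625]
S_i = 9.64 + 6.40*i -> [9.64, 16.04, 22.44, 28.84, 35.24]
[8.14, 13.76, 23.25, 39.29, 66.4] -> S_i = 8.14*1.69^i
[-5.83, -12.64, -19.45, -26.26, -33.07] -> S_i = -5.83 + -6.81*i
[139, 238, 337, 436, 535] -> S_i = 139 + 99*i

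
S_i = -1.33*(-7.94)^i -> [-1.33, 10.56, -83.85, 665.75, -5286.08]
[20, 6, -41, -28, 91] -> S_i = Random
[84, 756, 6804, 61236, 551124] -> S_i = 84*9^i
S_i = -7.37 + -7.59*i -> [-7.37, -14.96, -22.55, -30.14, -37.73]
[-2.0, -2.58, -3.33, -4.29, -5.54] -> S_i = -2.00*1.29^i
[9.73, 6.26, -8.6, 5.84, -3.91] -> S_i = Random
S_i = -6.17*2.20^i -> [-6.17, -13.57, -29.86, -65.7, -144.54]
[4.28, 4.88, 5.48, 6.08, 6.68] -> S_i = 4.28 + 0.60*i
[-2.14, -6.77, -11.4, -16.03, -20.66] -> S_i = -2.14 + -4.63*i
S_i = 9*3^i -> [9, 27, 81, 243, 729]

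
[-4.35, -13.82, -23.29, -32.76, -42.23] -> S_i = -4.35 + -9.47*i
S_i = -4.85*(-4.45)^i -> [-4.85, 21.58, -96.04, 427.39, -1901.87]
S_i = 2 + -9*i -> [2, -7, -16, -25, -34]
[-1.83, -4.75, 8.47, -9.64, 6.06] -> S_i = Random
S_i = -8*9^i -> [-8, -72, -648, -5832, -52488]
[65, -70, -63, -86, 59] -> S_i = Random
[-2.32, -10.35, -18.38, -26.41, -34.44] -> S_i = -2.32 + -8.03*i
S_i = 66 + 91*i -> [66, 157, 248, 339, 430]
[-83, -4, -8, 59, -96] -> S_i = Random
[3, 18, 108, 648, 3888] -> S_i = 3*6^i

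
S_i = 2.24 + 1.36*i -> [2.24, 3.6, 4.96, 6.32, 7.68]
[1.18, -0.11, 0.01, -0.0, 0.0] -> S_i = 1.18*(-0.09)^i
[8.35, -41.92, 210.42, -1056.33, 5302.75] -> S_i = 8.35*(-5.02)^i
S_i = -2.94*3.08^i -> [-2.94, -9.06, -27.89, -85.9, -264.58]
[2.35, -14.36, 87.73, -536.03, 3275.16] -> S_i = 2.35*(-6.11)^i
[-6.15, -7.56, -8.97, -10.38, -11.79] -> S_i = -6.15 + -1.41*i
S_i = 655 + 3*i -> [655, 658, 661, 664, 667]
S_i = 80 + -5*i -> [80, 75, 70, 65, 60]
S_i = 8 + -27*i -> [8, -19, -46, -73, -100]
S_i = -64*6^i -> [-64, -384, -2304, -13824, -82944]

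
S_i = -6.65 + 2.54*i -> [-6.65, -4.11, -1.57, 0.97, 3.51]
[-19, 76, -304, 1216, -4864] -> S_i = -19*-4^i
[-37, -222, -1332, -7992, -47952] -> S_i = -37*6^i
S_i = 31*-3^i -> [31, -93, 279, -837, 2511]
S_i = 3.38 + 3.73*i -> [3.38, 7.11, 10.84, 14.57, 18.3]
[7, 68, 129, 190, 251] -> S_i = 7 + 61*i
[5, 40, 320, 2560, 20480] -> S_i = 5*8^i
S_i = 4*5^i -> [4, 20, 100, 500, 2500]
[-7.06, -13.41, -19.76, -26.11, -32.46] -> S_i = -7.06 + -6.35*i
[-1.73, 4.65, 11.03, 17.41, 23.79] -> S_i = -1.73 + 6.38*i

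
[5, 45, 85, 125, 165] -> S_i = 5 + 40*i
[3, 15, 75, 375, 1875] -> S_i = 3*5^i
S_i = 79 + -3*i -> [79, 76, 73, 70, 67]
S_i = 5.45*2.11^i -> [5.45, 11.5, 24.26, 51.2, 108.03]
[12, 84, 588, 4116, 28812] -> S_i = 12*7^i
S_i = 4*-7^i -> [4, -28, 196, -1372, 9604]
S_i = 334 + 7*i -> [334, 341, 348, 355, 362]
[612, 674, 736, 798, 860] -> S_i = 612 + 62*i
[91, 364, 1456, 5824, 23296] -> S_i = 91*4^i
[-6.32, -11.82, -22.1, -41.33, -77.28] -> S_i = -6.32*1.87^i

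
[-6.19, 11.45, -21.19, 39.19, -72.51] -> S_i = -6.19*(-1.85)^i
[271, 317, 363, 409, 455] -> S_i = 271 + 46*i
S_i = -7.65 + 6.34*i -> [-7.65, -1.31, 5.03, 11.37, 17.71]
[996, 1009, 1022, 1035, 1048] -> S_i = 996 + 13*i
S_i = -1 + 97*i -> [-1, 96, 193, 290, 387]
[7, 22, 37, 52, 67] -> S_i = 7 + 15*i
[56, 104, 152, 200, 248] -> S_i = 56 + 48*i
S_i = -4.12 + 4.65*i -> [-4.12, 0.53, 5.18, 9.83, 14.48]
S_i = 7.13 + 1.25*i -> [7.13, 8.38, 9.63, 10.88, 12.13]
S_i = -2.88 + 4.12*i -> [-2.88, 1.24, 5.36, 9.48, 13.6]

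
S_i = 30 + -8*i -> [30, 22, 14, 6, -2]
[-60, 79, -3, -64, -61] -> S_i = Random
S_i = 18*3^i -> [18, 54, 162, 486, 1458]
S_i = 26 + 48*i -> [26, 74, 122, 170, 218]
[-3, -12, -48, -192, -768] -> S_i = -3*4^i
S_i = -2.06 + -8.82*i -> [-2.06, -10.88, -19.7, -28.52, -37.34]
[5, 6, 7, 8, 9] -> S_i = 5 + 1*i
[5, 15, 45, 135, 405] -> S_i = 5*3^i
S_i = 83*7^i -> [83, 581, 4067, 28469, 199283]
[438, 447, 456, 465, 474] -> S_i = 438 + 9*i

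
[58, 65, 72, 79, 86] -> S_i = 58 + 7*i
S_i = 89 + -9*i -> [89, 80, 71, 62, 53]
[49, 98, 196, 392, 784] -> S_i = 49*2^i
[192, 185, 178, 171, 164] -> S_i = 192 + -7*i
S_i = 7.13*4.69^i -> [7.13, 33.44, 156.83, 735.54, 3449.7]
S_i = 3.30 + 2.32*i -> [3.3, 5.62, 7.94, 10.26, 12.58]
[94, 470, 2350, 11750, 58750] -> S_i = 94*5^i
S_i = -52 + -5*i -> [-52, -57, -62, -67, -72]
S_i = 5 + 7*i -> [5, 12, 19, 26, 33]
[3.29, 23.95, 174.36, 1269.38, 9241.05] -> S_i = 3.29*7.28^i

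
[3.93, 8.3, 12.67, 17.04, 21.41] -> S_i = 3.93 + 4.37*i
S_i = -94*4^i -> [-94, -376, -1504, -6016, -24064]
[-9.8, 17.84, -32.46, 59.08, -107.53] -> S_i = -9.80*(-1.82)^i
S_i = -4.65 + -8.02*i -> [-4.65, -12.67, -20.69, -28.71, -36.73]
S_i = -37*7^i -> [-37, -259, -1813, -12691, -88837]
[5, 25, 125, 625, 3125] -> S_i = 5*5^i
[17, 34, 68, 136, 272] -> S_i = 17*2^i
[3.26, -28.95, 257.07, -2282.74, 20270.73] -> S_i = 3.26*(-8.88)^i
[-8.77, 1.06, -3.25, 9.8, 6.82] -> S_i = Random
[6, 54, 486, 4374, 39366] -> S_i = 6*9^i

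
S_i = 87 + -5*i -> [87, 82, 77, 72, 67]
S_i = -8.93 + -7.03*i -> [-8.93, -15.96, -22.99, -30.02, -37.05]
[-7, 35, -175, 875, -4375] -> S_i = -7*-5^i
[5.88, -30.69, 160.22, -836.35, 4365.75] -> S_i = 5.88*(-5.22)^i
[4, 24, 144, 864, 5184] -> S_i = 4*6^i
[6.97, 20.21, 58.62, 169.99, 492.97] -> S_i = 6.97*2.90^i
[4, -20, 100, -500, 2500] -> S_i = 4*-5^i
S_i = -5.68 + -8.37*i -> [-5.68, -14.05, -22.42, -30.79, -39.16]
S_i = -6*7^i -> [-6, -42, -294, -2058, -14406]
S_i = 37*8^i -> [37, 296, 2368, 18944, 151552]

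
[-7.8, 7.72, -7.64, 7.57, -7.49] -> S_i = -7.80*(-0.99)^i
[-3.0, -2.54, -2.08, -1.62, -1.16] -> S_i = -3.00 + 0.46*i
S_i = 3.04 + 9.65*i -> [3.04, 12.69, 22.34, 31.99, 41.64]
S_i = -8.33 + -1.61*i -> [-8.33, -9.94, -11.55, -13.16, -14.77]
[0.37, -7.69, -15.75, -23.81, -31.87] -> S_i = 0.37 + -8.06*i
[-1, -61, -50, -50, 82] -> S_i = Random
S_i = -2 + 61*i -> [-2, 59, 120, 181, 242]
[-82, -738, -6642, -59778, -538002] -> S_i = -82*9^i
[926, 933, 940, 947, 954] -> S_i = 926 + 7*i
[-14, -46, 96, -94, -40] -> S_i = Random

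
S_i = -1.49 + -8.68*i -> [-1.49, -10.17, -18.85, -27.53, -36.21]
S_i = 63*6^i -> [63, 378, 2268, 13608, 81648]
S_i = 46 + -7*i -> [46, 39, 32, 25, 18]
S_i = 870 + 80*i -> [870, 950, 1030, 1110, 1190]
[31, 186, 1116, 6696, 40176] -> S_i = 31*6^i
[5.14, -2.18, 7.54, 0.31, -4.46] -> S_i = Random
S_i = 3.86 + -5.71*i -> [3.86, -1.85, -7.56, -13.27, -18.98]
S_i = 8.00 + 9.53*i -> [8.0, 17.53, 27.06, 36.59, 46.12]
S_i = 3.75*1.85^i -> [3.75, 6.94, 12.83, 23.74, 43.93]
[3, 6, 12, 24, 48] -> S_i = 3*2^i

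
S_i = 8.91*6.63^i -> [8.91, 59.07, 391.66, 2596.68, 17215.98]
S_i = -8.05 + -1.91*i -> [-8.05, -9.96, -11.87, -13.78, -15.69]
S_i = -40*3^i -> [-40, -120, -360, -1080, -3240]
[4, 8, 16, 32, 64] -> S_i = 4*2^i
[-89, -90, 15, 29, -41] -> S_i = Random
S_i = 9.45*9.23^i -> [9.45, 87.22, 805.07, 7430.82, 68586.5]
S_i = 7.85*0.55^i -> [7.85, 4.32, 2.37, 1.31, 0.72]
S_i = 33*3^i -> [33, 99, 297, 891, 2673]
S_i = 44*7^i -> [44, 308, 2156, 15092, 105644]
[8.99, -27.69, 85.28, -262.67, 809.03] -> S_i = 8.99*(-3.08)^i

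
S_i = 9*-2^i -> [9, -18, 36, -72, 144]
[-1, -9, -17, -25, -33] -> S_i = -1 + -8*i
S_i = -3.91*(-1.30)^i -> [-3.91, 5.08, -6.61, 8.59, -11.17]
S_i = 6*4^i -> [6, 24, 96, 384, 1536]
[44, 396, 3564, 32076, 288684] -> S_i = 44*9^i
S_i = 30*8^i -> [30, 240, 1920, 15360, 122880]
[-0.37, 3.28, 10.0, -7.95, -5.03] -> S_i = Random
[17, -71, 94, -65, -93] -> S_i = Random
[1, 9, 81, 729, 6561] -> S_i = 1*9^i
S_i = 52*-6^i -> [52, -312, 1872, -11232, 67392]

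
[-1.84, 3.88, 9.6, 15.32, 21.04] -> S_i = -1.84 + 5.72*i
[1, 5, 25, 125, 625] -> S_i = 1*5^i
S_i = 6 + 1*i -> [6, 7, 8, 9, 10]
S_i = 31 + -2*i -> [31, 29, 27, 25, 23]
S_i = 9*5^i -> [9, 45, 225, 1125, 5625]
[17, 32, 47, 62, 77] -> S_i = 17 + 15*i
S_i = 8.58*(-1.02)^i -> [8.58, -8.75, 8.93, -9.11, 9.29]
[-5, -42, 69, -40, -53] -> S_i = Random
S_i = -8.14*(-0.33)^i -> [-8.14, 2.69, -0.89, 0.29, -0.1]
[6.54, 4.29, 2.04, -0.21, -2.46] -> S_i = 6.54 + -2.25*i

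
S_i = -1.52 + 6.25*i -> [-1.52, 4.73, 10.98, 17.23, 23.48]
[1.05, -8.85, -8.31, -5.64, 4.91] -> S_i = Random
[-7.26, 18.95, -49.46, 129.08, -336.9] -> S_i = -7.26*(-2.61)^i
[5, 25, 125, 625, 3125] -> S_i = 5*5^i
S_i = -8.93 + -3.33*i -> [-8.93, -12.26, -15.59, -18.92, -22.25]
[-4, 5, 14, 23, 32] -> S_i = -4 + 9*i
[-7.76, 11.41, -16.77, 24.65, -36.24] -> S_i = -7.76*(-1.47)^i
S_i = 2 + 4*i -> [2, 6, 10, 14, 18]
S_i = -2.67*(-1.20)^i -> [-2.67, 3.2, -3.84, 4.61, -5.54]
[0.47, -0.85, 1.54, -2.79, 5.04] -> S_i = 0.47*(-1.81)^i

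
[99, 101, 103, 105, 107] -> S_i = 99 + 2*i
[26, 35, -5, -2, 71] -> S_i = Random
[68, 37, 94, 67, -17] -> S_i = Random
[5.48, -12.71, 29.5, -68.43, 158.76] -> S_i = 5.48*(-2.32)^i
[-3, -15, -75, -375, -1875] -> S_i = -3*5^i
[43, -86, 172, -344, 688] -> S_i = 43*-2^i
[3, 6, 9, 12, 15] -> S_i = 3 + 3*i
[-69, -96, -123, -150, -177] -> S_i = -69 + -27*i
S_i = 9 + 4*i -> [9, 13, 17, 21, 25]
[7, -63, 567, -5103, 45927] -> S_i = 7*-9^i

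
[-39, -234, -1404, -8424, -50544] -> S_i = -39*6^i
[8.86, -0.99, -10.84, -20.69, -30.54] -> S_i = 8.86 + -9.85*i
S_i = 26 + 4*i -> [26, 30, 34, 38, 42]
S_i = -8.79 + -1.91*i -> [-8.79, -10.7, -12.61, -14.52, -16.43]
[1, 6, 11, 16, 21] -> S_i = 1 + 5*i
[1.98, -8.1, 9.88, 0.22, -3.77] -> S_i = Random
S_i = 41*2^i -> [41, 82, 164, 328, 656]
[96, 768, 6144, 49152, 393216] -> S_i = 96*8^i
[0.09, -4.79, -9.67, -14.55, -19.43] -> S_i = 0.09 + -4.88*i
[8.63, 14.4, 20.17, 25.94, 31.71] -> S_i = 8.63 + 5.77*i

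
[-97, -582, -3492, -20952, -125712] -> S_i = -97*6^i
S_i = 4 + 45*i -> [4, 49, 94, 139, 184]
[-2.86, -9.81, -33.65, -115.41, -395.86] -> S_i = -2.86*3.43^i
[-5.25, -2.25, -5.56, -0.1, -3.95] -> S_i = Random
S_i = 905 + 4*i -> [905, 909, 913, 917, 921]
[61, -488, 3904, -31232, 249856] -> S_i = 61*-8^i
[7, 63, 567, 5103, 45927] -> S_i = 7*9^i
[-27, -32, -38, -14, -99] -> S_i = Random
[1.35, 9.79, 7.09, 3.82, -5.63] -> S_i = Random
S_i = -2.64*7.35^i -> [-2.64, -19.4, -142.62, -1048.25, -7704.66]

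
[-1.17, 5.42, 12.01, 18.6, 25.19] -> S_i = -1.17 + 6.59*i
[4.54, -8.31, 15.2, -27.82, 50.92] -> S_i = 4.54*(-1.83)^i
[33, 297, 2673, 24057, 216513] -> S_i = 33*9^i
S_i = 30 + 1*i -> [30, 31, 32, 33, 34]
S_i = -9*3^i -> [-9, -27, -81, -243, -729]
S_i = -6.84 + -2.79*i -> [-6.84, -9.63, -12.42, -15.21, -18.0]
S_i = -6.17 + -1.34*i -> [-6.17, -7.51, -8.85, -10.19, -11.53]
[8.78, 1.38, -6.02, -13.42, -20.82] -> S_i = 8.78 + -7.40*i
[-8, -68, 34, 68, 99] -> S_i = Random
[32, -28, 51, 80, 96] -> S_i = Random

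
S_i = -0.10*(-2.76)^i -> [-0.1, 0.28, -0.76, 2.1, -5.8]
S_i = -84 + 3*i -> [-84, -81, -78, -75, -72]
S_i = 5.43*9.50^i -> [5.43, 51.58, 490.06, 4655.55, 44227.69]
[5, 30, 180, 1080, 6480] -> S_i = 5*6^i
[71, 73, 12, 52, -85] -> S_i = Random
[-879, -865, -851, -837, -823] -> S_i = -879 + 14*i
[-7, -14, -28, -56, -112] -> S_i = -7*2^i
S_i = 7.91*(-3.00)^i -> [7.91, -23.73, 71.19, -213.57, 640.71]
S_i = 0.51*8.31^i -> [0.51, 4.24, 35.22, 292.67, 2432.06]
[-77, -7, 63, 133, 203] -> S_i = -77 + 70*i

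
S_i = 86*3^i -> [86, 258, 774, 2322, 6966]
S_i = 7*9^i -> [7, 63, 567, 5103, 45927]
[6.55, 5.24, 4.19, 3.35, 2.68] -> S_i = 6.55*0.80^i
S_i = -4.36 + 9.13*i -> [-4.36, 4.77, 13.9, 23.03, 32.16]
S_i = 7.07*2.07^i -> [7.07, 14.63, 30.29, 62.71, 129.81]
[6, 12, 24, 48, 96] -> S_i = 6*2^i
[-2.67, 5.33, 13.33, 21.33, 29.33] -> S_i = -2.67 + 8.00*i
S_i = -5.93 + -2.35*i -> [-5.93, -8.28, -10.63, -12.98, -15.33]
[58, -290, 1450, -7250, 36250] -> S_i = 58*-5^i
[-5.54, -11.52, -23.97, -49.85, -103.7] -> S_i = -5.54*2.08^i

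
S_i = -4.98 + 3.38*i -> [-4.98, -1.6, 1.78, 5.16, 8.54]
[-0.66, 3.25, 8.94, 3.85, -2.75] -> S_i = Random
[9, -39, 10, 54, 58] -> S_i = Random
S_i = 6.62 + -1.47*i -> [6.62, 5.15, 3.68, 2.21, 0.74]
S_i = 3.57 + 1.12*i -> [3.57, 4.69, 5.81, 6.93, 8.05]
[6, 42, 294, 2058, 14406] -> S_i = 6*7^i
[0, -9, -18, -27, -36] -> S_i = 0 + -9*i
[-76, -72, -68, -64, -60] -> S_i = -76 + 4*i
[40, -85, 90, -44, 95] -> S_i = Random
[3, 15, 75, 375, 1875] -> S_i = 3*5^i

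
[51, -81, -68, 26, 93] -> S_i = Random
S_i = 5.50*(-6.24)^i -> [5.5, -34.32, 214.16, -1336.34, 8338.75]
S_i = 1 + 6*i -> [1, 7, 13, 19, 25]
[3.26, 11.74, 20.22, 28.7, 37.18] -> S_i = 3.26 + 8.48*i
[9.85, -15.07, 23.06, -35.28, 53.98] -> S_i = 9.85*(-1.53)^i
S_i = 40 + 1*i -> [40, 41, 42, 43, 44]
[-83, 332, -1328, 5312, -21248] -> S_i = -83*-4^i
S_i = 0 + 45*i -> [0, 45, 90, 135, 180]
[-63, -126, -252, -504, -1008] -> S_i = -63*2^i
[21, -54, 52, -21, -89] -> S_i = Random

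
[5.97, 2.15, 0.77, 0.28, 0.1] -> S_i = 5.97*0.36^i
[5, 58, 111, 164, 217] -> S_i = 5 + 53*i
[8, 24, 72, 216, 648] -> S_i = 8*3^i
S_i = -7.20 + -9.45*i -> [-7.2, -16.65, -26.1, -35.55, -45.0]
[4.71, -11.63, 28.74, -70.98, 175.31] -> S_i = 4.71*(-2.47)^i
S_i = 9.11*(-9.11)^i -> [9.11, -82.99, 756.06, -6887.69, 62746.84]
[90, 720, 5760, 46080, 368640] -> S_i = 90*8^i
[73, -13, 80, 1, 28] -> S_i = Random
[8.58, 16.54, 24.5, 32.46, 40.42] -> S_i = 8.58 + 7.96*i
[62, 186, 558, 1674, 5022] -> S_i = 62*3^i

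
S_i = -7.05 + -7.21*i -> [-7.05, -14.26, -21.47, -28.68, -35.89]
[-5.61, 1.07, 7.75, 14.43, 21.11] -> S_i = -5.61 + 6.68*i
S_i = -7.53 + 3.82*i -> [-7.53, -3.71, 0.11, 3.93, 7.75]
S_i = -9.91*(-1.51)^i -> [-9.91, 14.96, -22.6, 34.12, -51.52]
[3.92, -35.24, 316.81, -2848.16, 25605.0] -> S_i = 3.92*(-8.99)^i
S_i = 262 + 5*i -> [262, 267, 272, 277, 282]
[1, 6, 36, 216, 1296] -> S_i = 1*6^i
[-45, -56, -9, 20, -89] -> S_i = Random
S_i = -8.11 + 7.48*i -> [-8.11, -0.63, 6.85, 14.33, 21.81]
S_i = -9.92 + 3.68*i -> [-9.92, -6.24, -2.56, 1.12, 4.8]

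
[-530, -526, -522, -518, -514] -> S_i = -530 + 4*i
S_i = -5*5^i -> [-5, -25, -125, -625, -3125]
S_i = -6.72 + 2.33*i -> [-6.72, -4.39, -2.06, 0.27, 2.6]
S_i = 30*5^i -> [30, 150, 750, 3750, 18750]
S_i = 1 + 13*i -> [1, 14, 27, 40, 53]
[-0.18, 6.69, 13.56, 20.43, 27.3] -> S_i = -0.18 + 6.87*i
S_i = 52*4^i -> [52, 208, 832, 3328, 13312]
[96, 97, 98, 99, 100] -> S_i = 96 + 1*i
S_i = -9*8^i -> [-9, -72, -576, -4608, -36864]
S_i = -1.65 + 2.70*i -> [-1.65, 1.05, 3.75, 6.45, 9.15]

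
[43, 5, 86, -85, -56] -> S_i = Random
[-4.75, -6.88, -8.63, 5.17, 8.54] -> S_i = Random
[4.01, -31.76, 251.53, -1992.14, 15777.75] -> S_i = 4.01*(-7.92)^i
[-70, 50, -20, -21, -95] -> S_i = Random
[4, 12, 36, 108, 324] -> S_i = 4*3^i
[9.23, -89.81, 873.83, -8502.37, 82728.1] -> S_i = 9.23*(-9.73)^i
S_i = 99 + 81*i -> [99, 180, 261, 342, 423]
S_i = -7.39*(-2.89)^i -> [-7.39, 21.36, -61.72, 178.38, -515.51]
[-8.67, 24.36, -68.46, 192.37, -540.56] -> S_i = -8.67*(-2.81)^i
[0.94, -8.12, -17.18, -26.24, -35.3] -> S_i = 0.94 + -9.06*i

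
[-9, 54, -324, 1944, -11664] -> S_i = -9*-6^i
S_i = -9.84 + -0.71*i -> [-9.84, -10.55, -11.26, -11.97, -12.68]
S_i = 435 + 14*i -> [435, 449, 463, 477, 491]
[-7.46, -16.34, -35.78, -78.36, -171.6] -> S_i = -7.46*2.19^i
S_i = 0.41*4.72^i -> [0.41, 1.94, 9.13, 43.11, 203.49]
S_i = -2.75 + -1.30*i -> [-2.75, -4.05, -5.35, -6.65, -7.95]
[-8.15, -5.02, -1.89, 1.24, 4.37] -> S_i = -8.15 + 3.13*i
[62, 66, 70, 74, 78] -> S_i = 62 + 4*i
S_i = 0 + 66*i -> [0, 66, 132, 198, 264]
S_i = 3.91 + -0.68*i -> [3.91, 3.23, 2.55, 1.87, 1.19]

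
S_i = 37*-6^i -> [37, -222, 1332, -7992, 47952]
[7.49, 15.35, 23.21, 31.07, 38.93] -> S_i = 7.49 + 7.86*i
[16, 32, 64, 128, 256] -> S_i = 16*2^i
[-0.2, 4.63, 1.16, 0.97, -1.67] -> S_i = Random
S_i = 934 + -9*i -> [934, 925, 916, 907, 898]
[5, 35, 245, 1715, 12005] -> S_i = 5*7^i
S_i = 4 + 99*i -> [4, 103, 202, 301, 400]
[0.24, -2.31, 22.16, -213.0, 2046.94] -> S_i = 0.24*(-9.61)^i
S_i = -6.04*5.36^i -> [-6.04, -32.37, -173.53, -930.1, -4985.36]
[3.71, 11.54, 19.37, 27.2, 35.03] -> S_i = 3.71 + 7.83*i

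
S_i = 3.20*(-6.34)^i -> [3.2, -20.29, 128.63, -815.49, 5170.2]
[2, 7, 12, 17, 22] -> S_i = 2 + 5*i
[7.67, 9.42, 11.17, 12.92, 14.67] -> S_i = 7.67 + 1.75*i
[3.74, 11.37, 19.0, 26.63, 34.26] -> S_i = 3.74 + 7.63*i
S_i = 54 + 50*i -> [54, 104, 154, 204, 254]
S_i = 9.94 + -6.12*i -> [9.94, 3.82, -2.3, -8.42, -14.54]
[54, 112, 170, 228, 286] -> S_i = 54 + 58*i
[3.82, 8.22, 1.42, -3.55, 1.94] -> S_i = Random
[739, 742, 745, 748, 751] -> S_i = 739 + 3*i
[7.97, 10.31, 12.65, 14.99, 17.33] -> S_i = 7.97 + 2.34*i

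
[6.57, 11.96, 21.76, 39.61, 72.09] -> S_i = 6.57*1.82^i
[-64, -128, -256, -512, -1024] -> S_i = -64*2^i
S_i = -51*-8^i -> [-51, 408, -3264, 26112, -208896]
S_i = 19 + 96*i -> [19, 115, 211, 307, 403]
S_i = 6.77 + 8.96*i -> [6.77, 15.73, 24.69, 33.65, 42.61]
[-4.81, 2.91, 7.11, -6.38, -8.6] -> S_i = Random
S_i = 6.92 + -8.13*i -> [6.92, -1.21, -9.34, -17.47, -25.6]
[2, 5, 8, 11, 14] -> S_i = 2 + 3*i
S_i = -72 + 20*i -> [-72, -52, -32, -12, 8]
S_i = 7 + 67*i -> [7, 74, 141, 208, 275]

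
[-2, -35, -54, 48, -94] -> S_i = Random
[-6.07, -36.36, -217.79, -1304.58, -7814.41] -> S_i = -6.07*5.99^i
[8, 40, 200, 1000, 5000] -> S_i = 8*5^i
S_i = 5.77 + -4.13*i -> [5.77, 1.64, -2.49, -6.62, -10.75]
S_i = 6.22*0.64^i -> [6.22, 3.98, 2.55, 1.63, 1.04]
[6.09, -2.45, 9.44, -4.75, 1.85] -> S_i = Random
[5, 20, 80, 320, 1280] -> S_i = 5*4^i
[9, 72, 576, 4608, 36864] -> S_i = 9*8^i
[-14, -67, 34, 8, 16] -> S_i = Random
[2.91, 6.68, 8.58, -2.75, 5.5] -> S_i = Random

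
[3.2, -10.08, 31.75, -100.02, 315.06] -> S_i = 3.20*(-3.15)^i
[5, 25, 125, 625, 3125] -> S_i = 5*5^i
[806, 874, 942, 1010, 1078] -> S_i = 806 + 68*i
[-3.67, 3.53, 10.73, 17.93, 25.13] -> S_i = -3.67 + 7.20*i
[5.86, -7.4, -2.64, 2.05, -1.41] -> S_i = Random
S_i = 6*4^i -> [6, 24, 96, 384, 1536]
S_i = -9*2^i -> [-9, -18, -36, -72, -144]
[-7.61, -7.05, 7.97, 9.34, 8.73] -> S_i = Random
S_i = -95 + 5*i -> [-95, -90, -85, -80, -75]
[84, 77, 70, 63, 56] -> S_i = 84 + -7*i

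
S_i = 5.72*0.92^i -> [5.72, 5.26, 4.84, 4.45, 4.1]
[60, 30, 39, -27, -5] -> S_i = Random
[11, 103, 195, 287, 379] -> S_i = 11 + 92*i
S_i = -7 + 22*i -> [-7, 15, 37, 59, 81]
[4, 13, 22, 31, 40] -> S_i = 4 + 9*i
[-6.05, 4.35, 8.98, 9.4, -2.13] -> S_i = Random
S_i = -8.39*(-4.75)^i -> [-8.39, 39.85, -189.3, 899.17, -4271.07]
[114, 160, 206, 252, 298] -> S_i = 114 + 46*i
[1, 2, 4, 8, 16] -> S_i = 1*2^i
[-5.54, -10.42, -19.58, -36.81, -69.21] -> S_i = -5.54*1.88^i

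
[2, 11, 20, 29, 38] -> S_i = 2 + 9*i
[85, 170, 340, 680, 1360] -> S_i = 85*2^i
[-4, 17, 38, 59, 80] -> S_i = -4 + 21*i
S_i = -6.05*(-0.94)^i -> [-6.05, 5.69, -5.35, 5.03, -4.72]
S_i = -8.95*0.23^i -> [-8.95, -2.06, -0.47, -0.11, -0.03]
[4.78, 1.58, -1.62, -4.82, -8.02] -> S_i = 4.78 + -3.20*i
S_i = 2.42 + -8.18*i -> [2.42, -5.76, -13.94, -22.12, -30.3]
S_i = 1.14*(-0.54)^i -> [1.14, -0.62, 0.33, -0.18, 0.1]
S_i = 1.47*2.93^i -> [1.47, 4.31, 12.62, 36.98, 108.34]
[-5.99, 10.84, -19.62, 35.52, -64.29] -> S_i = -5.99*(-1.81)^i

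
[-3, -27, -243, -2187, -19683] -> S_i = -3*9^i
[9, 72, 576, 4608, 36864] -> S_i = 9*8^i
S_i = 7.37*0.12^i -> [7.37, 0.88, 0.11, 0.01, 0.0]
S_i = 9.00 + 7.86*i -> [9.0, 16.86, 24.72, 32.58, 40.44]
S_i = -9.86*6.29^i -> [-9.86, -62.02, -390.1, -2453.74, -15434.04]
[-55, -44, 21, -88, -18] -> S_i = Random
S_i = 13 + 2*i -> [13, 15, 17, 19, 21]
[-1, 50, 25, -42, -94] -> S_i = Random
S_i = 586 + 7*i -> [586, 593, 600, 607, 614]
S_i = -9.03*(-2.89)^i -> [-9.03, 26.1, -75.42, 217.96, -629.91]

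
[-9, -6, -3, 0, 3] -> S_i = -9 + 3*i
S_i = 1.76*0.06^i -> [1.76, 0.11, 0.01, 0.0, 0.0]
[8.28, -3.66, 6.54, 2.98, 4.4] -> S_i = Random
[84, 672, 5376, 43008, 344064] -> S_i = 84*8^i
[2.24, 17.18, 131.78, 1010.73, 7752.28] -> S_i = 2.24*7.67^i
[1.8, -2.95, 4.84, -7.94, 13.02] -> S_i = 1.80*(-1.64)^i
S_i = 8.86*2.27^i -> [8.86, 20.11, 45.65, 103.64, 235.25]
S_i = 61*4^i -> [61, 244, 976, 3904, 15616]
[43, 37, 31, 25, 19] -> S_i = 43 + -6*i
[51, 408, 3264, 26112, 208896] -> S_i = 51*8^i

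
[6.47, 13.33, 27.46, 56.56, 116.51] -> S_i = 6.47*2.06^i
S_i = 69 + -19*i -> [69, 50, 31, 12, -7]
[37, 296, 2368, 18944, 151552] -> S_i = 37*8^i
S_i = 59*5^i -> [59, 295, 1475, 7375, 36875]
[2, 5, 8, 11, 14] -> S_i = 2 + 3*i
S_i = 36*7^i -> [36, 252, 1764, 12348, 86436]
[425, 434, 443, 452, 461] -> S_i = 425 + 9*i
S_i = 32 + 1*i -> [32, 33, 34, 35, 36]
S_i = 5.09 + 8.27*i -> [5.09, 13.36, 21.63, 29.9, 38.17]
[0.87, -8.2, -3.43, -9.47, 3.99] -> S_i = Random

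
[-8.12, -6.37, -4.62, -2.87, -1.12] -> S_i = -8.12 + 1.75*i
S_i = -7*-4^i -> [-7, 28, -112, 448, -1792]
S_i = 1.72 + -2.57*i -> [1.72, -0.85, -3.42, -5.99, -8.56]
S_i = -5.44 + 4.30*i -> [-5.44, -1.14, 3.16, 7.46, 11.76]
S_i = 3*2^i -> [3, 6, 12, 24, 48]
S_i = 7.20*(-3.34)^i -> [7.2, -24.05, 80.32, -268.27, 896.02]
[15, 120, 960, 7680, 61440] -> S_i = 15*8^i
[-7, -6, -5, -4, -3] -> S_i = -7 + 1*i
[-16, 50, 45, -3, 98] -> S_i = Random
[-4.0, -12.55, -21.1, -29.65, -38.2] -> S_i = -4.00 + -8.55*i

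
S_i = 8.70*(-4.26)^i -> [8.7, -37.06, 157.88, -672.59, 2865.22]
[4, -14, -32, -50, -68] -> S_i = 4 + -18*i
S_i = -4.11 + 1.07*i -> [-4.11, -3.04, -1.97, -0.9, 0.17]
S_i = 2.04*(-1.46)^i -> [2.04, -2.98, 4.35, -6.35, 9.27]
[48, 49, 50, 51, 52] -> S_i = 48 + 1*i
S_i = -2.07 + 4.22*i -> [-2.07, 2.15, 6.37, 10.59, 14.81]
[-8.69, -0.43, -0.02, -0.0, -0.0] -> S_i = -8.69*0.05^i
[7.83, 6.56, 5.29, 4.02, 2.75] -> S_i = 7.83 + -1.27*i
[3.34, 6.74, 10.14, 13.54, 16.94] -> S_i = 3.34 + 3.40*i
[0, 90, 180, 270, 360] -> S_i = 0 + 90*i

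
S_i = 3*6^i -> [3, 18, 108, 648, 3888]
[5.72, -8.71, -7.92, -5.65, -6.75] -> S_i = Random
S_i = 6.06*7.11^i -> [6.06, 43.09, 306.35, 2178.12, 15486.42]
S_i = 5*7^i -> [5, 35, 245, 1715, 12005]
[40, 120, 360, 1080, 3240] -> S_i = 40*3^i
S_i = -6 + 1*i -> [-6, -5, -4, -3, -2]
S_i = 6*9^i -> [6, 54, 486, 4374, 39366]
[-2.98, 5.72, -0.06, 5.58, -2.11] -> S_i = Random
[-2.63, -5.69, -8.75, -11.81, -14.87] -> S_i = -2.63 + -3.06*i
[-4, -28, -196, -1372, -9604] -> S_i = -4*7^i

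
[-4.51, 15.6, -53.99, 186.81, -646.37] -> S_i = -4.51*(-3.46)^i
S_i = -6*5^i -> [-6, -30, -150, -750, -3750]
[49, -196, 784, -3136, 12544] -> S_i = 49*-4^i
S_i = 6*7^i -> [6, 42, 294, 2058, 14406]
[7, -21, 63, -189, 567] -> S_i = 7*-3^i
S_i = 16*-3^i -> [16, -48, 144, -432, 1296]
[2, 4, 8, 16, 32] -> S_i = 2*2^i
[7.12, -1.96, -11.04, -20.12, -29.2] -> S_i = 7.12 + -9.08*i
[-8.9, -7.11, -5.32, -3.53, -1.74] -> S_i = -8.90 + 1.79*i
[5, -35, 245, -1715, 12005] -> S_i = 5*-7^i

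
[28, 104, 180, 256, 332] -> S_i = 28 + 76*i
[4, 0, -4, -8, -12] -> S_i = 4 + -4*i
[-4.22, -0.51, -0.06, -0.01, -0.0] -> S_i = -4.22*0.12^i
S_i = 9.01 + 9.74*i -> [9.01, 18.75, 28.49, 38.23, 47.97]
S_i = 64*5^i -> [64, 320, 1600, 8000, 40000]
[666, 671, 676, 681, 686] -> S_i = 666 + 5*i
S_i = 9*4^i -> [9, 36, 144, 576, 2304]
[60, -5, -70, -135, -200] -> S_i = 60 + -65*i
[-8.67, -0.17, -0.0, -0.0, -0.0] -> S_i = -8.67*0.02^i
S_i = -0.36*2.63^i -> [-0.36, -0.95, -2.49, -6.55, -17.22]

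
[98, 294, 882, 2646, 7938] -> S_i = 98*3^i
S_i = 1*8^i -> [1, 8, 64, 512, 4096]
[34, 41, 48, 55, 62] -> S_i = 34 + 7*i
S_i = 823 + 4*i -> [823, 827, 831, 835, 839]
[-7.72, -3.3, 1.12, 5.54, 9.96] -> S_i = -7.72 + 4.42*i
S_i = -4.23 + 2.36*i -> [-4.23, -1.87, 0.49, 2.85, 5.21]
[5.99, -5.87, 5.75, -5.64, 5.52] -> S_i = 5.99*(-0.98)^i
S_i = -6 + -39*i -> [-6, -45, -84, -123, -162]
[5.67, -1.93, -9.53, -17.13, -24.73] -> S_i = 5.67 + -7.60*i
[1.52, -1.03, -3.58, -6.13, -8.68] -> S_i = 1.52 + -2.55*i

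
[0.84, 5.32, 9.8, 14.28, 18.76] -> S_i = 0.84 + 4.48*i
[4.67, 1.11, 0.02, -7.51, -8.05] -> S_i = Random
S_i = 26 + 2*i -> [26, 28, 30, 32, 34]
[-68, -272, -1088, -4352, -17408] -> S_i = -68*4^i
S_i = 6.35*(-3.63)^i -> [6.35, -23.05, 83.67, -303.73, 1102.55]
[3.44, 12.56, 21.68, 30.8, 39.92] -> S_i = 3.44 + 9.12*i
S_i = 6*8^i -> [6, 48, 384, 3072, 24576]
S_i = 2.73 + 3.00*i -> [2.73, 5.73, 8.73, 11.73, 14.73]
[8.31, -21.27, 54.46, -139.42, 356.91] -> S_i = 8.31*(-2.56)^i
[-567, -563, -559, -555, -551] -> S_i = -567 + 4*i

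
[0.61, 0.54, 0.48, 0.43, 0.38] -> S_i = 0.61*0.89^i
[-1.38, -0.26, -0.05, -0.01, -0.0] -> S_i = -1.38*0.19^i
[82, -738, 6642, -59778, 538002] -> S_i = 82*-9^i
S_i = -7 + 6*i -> [-7, -1, 5, 11, 17]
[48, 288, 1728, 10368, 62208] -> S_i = 48*6^i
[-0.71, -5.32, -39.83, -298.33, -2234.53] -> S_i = -0.71*7.49^i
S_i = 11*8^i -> [11, 88, 704, 5632, 45056]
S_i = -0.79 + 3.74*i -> [-0.79, 2.95, 6.69, 10.43, 14.17]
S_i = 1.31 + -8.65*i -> [1.31, -7.34, -15.99, -24.64, -33.29]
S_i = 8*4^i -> [8, 32, 128, 512, 2048]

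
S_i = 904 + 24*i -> [904, 928, 952, 976, 1000]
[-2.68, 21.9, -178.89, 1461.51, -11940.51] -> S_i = -2.68*(-8.17)^i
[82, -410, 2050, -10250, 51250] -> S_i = 82*-5^i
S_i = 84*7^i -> [84, 588, 4116, 28812, 201684]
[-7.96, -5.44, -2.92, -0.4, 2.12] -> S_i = -7.96 + 2.52*i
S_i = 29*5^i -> [29, 145, 725, 3625, 18125]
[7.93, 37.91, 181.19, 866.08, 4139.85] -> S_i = 7.93*4.78^i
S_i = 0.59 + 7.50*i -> [0.59, 8.09, 15.59, 23.09, 30.59]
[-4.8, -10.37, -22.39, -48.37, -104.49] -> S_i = -4.80*2.16^i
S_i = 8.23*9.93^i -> [8.23, 81.72, 811.52, 8058.38, 80019.68]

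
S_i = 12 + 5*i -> [12, 17, 22, 27, 32]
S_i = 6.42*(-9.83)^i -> [6.42, -63.11, 620.36, -6098.11, 59944.47]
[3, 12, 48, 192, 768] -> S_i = 3*4^i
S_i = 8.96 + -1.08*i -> [8.96, 7.88, 6.8, 5.72, 4.64]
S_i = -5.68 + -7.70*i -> [-5.68, -13.38, -21.08, -28.78, -36.48]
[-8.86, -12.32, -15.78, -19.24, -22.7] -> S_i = -8.86 + -3.46*i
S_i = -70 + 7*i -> [-70, -63, -56, -49, -42]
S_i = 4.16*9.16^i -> [4.16, 38.11, 349.05, 3197.27, 29287.02]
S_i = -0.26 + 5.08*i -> [-0.26, 4.82, 9.9, 14.98, 20.06]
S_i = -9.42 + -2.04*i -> [-9.42, -11.46, -13.5, -15.54, -17.58]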